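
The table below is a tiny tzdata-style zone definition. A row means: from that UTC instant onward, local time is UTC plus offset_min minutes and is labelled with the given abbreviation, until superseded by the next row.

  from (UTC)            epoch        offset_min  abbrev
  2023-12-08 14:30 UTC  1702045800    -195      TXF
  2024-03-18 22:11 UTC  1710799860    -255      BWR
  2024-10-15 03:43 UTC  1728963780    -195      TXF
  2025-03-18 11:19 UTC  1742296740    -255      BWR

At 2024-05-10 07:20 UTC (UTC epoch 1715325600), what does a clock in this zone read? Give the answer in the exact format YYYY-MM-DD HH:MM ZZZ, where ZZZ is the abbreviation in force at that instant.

Query: 2024-05-10 07:20 UTC
Rule 2/4 (BWR, -04:15): 2024-03-18 22:11 UTC ≤ query < 2024-10-15 03:43 UTC
7·60 + 20 - 255 = 185 min
185 = 0·1440 + 185; 185 = 3·60 + 5 → 03:05, same day
→ 2024-05-10 03:05 BWR

2024-05-10 03:05 BWR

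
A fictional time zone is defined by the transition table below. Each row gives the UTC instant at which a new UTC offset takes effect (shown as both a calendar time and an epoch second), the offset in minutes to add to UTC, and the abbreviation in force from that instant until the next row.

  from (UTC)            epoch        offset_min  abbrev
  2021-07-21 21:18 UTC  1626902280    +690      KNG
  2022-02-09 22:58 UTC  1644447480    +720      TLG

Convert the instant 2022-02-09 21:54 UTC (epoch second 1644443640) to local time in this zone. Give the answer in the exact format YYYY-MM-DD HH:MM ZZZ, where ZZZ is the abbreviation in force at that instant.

2022-02-10 09:24 KNG

Query: 2022-02-09 21:54 UTC
Rule 1/2 (KNG, +11:30): 2021-07-21 21:18 UTC ≤ query < 2022-02-09 22:58 UTC
21·60 + 54 + 690 = 2004 min
2004 = 1·1440 + 564; 564 = 9·60 + 24 → 09:24, 2022-02-09 + 1 day = 2022-02-10
→ 2022-02-10 09:24 KNG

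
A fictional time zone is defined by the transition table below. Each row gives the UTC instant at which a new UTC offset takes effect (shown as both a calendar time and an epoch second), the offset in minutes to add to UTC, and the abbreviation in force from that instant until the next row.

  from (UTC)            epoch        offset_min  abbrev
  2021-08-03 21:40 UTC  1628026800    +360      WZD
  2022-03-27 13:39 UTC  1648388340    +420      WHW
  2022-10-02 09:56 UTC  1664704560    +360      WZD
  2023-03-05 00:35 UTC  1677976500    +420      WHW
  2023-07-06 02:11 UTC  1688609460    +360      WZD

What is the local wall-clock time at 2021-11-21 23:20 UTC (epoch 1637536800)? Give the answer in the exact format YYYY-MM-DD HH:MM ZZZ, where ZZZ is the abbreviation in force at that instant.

Query: 2021-11-21 23:20 UTC
Rule 1/5 (WZD, +06:00): 2021-08-03 21:40 UTC ≤ query < 2022-03-27 13:39 UTC
23·60 + 20 + 360 = 1760 min
1760 = 1·1440 + 320; 320 = 5·60 + 20 → 05:20, 2021-11-21 + 1 day = 2021-11-22
→ 2021-11-22 05:20 WZD

2021-11-22 05:20 WZD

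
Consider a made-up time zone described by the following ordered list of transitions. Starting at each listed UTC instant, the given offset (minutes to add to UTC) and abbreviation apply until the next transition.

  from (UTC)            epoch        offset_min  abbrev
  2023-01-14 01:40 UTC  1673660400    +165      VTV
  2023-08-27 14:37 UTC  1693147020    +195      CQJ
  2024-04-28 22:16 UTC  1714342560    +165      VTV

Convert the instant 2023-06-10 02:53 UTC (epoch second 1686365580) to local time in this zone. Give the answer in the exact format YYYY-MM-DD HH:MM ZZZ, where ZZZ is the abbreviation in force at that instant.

2023-06-10 05:38 VTV

Query: 2023-06-10 02:53 UTC
Rule 1/3 (VTV, +02:45): 2023-01-14 01:40 UTC ≤ query < 2023-08-27 14:37 UTC
2·60 + 53 + 165 = 338 min
338 = 0·1440 + 338; 338 = 5·60 + 38 → 05:38, same day
→ 2023-06-10 05:38 VTV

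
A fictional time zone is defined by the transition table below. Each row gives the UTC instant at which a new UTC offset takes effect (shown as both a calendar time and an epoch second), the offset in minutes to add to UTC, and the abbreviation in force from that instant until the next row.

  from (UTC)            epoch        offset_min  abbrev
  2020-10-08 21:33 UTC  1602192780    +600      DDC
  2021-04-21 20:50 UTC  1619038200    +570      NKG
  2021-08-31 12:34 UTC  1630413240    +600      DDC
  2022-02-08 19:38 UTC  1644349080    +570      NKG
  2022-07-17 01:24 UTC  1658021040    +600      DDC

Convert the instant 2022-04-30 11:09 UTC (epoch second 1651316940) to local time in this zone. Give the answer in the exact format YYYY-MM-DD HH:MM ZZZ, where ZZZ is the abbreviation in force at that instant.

Query: 2022-04-30 11:09 UTC
Rule 4/5 (NKG, +09:30): 2022-02-08 19:38 UTC ≤ query < 2022-07-17 01:24 UTC
11·60 + 9 + 570 = 1239 min
1239 = 0·1440 + 1239; 1239 = 20·60 + 39 → 20:39, same day
→ 2022-04-30 20:39 NKG

2022-04-30 20:39 NKG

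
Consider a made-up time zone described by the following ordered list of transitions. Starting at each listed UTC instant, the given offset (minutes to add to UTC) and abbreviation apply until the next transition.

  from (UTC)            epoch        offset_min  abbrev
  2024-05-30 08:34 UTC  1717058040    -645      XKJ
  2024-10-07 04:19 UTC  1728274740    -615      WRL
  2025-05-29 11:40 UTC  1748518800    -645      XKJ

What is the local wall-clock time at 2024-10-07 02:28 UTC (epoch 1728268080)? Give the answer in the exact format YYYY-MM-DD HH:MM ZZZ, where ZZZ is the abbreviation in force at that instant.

Query: 2024-10-07 02:28 UTC
Rule 1/3 (XKJ, -10:45): 2024-05-30 08:34 UTC ≤ query < 2024-10-07 04:19 UTC
2·60 + 28 - 645 = -497 min
-497 = -1·1440 + 943; 943 = 15·60 + 43 → 15:43, 2024-10-07 - 1 day = 2024-10-06
→ 2024-10-06 15:43 XKJ

2024-10-06 15:43 XKJ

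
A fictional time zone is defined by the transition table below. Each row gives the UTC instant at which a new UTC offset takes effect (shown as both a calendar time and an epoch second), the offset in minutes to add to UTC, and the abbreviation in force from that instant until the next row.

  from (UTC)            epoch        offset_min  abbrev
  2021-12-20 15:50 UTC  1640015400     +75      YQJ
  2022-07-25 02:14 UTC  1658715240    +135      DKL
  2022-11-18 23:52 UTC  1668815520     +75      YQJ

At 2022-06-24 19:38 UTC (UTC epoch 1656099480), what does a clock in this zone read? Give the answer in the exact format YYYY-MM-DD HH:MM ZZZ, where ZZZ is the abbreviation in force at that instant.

Query: 2022-06-24 19:38 UTC
Rule 1/3 (YQJ, +01:15): 2021-12-20 15:50 UTC ≤ query < 2022-07-25 02:14 UTC
19·60 + 38 + 75 = 1253 min
1253 = 0·1440 + 1253; 1253 = 20·60 + 53 → 20:53, same day
→ 2022-06-24 20:53 YQJ

2022-06-24 20:53 YQJ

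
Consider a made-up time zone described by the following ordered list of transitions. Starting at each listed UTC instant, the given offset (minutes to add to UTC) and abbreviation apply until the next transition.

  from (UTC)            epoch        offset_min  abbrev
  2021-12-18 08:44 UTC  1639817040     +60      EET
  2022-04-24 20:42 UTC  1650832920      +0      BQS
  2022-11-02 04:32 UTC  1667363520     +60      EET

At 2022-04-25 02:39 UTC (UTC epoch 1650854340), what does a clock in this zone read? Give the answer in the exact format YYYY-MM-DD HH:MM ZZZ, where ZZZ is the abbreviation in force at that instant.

Query: 2022-04-25 02:39 UTC
Rule 2/3 (BQS, +00:00): 2022-04-24 20:42 UTC ≤ query < 2022-11-02 04:32 UTC
2·60 + 39 + 0 = 159 min
159 = 0·1440 + 159; 159 = 2·60 + 39 → 02:39, same day
→ 2022-04-25 02:39 BQS

2022-04-25 02:39 BQS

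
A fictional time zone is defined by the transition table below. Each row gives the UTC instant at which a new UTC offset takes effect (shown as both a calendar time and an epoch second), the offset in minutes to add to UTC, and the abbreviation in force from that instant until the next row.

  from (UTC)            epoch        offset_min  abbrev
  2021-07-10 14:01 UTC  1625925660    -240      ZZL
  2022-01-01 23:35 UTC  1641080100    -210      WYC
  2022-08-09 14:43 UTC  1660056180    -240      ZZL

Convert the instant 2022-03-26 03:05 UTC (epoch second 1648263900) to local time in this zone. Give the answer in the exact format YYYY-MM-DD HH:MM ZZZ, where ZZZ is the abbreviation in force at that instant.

Query: 2022-03-26 03:05 UTC
Rule 2/3 (WYC, -03:30): 2022-01-01 23:35 UTC ≤ query < 2022-08-09 14:43 UTC
3·60 + 5 - 210 = -25 min
-25 = -1·1440 + 1415; 1415 = 23·60 + 35 → 23:35, 2022-03-26 - 1 day = 2022-03-25
→ 2022-03-25 23:35 WYC

2022-03-25 23:35 WYC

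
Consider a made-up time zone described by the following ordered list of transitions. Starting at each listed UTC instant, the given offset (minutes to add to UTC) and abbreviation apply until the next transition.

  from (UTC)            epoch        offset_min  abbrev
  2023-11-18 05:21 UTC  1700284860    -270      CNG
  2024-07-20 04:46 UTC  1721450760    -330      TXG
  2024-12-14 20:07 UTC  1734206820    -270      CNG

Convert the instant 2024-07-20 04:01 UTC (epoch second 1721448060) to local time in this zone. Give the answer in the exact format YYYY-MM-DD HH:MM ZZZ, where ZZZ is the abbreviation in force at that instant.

2024-07-19 23:31 CNG

Query: 2024-07-20 04:01 UTC
Rule 1/3 (CNG, -04:30): 2023-11-18 05:21 UTC ≤ query < 2024-07-20 04:46 UTC
4·60 + 1 - 270 = -29 min
-29 = -1·1440 + 1411; 1411 = 23·60 + 31 → 23:31, 2024-07-20 - 1 day = 2024-07-19
→ 2024-07-19 23:31 CNG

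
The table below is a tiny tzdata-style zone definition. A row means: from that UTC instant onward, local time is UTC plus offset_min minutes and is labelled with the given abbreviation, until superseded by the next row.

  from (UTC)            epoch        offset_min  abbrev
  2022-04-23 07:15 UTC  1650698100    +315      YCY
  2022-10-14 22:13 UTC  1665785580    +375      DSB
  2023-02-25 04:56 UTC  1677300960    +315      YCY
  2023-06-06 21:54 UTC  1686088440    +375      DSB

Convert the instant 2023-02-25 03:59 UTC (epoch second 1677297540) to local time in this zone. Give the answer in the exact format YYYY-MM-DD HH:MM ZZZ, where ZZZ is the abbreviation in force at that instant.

2023-02-25 10:14 DSB

Query: 2023-02-25 03:59 UTC
Rule 2/4 (DSB, +06:15): 2022-10-14 22:13 UTC ≤ query < 2023-02-25 04:56 UTC
3·60 + 59 + 375 = 614 min
614 = 0·1440 + 614; 614 = 10·60 + 14 → 10:14, same day
→ 2023-02-25 10:14 DSB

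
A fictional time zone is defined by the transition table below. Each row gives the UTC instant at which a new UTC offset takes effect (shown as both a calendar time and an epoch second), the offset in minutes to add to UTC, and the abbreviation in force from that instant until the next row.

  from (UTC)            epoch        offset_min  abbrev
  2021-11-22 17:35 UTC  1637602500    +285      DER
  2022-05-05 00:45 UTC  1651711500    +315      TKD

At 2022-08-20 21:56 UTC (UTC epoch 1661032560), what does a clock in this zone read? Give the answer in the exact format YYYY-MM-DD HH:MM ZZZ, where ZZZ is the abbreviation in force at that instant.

Query: 2022-08-20 21:56 UTC
Rule 2/2 (TKD, +05:15): 2022-05-05 00:45 UTC ≤ query < +∞
21·60 + 56 + 315 = 1631 min
1631 = 1·1440 + 191; 191 = 3·60 + 11 → 03:11, 2022-08-20 + 1 day = 2022-08-21
→ 2022-08-21 03:11 TKD

2022-08-21 03:11 TKD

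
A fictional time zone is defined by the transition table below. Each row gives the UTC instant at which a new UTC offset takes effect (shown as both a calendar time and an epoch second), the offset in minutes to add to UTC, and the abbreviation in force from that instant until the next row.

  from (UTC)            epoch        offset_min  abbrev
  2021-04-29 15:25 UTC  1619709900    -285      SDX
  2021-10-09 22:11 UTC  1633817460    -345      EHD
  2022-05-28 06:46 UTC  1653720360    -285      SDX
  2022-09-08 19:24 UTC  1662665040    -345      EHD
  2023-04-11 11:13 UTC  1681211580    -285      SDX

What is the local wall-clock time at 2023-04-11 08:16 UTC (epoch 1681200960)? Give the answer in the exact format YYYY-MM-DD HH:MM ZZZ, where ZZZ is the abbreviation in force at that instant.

Query: 2023-04-11 08:16 UTC
Rule 4/5 (EHD, -05:45): 2022-09-08 19:24 UTC ≤ query < 2023-04-11 11:13 UTC
8·60 + 16 - 345 = 151 min
151 = 0·1440 + 151; 151 = 2·60 + 31 → 02:31, same day
→ 2023-04-11 02:31 EHD

2023-04-11 02:31 EHD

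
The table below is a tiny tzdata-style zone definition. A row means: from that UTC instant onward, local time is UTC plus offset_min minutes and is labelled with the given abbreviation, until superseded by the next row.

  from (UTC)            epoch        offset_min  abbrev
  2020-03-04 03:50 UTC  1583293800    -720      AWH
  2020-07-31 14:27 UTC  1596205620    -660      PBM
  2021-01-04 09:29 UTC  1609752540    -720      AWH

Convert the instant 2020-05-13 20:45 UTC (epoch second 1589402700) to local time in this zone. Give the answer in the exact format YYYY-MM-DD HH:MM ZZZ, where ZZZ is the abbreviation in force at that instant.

2020-05-13 08:45 AWH

Query: 2020-05-13 20:45 UTC
Rule 1/3 (AWH, -12:00): 2020-03-04 03:50 UTC ≤ query < 2020-07-31 14:27 UTC
20·60 + 45 - 720 = 525 min
525 = 0·1440 + 525; 525 = 8·60 + 45 → 08:45, same day
→ 2020-05-13 08:45 AWH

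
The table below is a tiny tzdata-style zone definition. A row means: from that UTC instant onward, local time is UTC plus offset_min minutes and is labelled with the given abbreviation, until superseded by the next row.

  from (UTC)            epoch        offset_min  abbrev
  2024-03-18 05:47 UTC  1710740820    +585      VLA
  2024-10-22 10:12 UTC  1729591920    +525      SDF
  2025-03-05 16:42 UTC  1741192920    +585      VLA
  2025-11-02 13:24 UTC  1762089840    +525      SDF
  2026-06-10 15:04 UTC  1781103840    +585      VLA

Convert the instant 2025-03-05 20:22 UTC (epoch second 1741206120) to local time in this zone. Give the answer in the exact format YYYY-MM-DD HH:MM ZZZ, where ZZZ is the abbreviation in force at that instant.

2025-03-06 06:07 VLA

Query: 2025-03-05 20:22 UTC
Rule 3/5 (VLA, +09:45): 2025-03-05 16:42 UTC ≤ query < 2025-11-02 13:24 UTC
20·60 + 22 + 585 = 1807 min
1807 = 1·1440 + 367; 367 = 6·60 + 7 → 06:07, 2025-03-05 + 1 day = 2025-03-06
→ 2025-03-06 06:07 VLA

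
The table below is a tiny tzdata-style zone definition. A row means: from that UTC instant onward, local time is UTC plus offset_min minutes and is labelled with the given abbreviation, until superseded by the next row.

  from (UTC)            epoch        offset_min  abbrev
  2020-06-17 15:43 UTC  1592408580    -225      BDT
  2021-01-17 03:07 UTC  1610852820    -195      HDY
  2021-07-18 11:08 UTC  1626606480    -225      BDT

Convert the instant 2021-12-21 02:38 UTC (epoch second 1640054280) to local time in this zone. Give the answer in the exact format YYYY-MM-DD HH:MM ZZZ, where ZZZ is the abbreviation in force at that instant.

2021-12-20 22:53 BDT

Query: 2021-12-21 02:38 UTC
Rule 3/3 (BDT, -03:45): 2021-07-18 11:08 UTC ≤ query < +∞
2·60 + 38 - 225 = -67 min
-67 = -1·1440 + 1373; 1373 = 22·60 + 53 → 22:53, 2021-12-21 - 1 day = 2021-12-20
→ 2021-12-20 22:53 BDT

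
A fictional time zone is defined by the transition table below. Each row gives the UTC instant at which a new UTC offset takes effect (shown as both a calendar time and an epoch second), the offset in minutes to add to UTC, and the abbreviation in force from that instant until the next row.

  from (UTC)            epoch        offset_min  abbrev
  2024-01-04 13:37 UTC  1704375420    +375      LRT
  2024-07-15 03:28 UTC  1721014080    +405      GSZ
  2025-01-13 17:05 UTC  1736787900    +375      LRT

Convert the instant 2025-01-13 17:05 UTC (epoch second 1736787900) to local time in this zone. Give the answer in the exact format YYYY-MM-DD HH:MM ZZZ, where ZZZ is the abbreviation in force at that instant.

Query: 2025-01-13 17:05 UTC
Rule 3/3 (LRT, +06:15): 2025-01-13 17:05 UTC ≤ query < +∞
17·60 + 5 + 375 = 1400 min
1400 = 0·1440 + 1400; 1400 = 23·60 + 20 → 23:20, same day
→ 2025-01-13 23:20 LRT

2025-01-13 23:20 LRT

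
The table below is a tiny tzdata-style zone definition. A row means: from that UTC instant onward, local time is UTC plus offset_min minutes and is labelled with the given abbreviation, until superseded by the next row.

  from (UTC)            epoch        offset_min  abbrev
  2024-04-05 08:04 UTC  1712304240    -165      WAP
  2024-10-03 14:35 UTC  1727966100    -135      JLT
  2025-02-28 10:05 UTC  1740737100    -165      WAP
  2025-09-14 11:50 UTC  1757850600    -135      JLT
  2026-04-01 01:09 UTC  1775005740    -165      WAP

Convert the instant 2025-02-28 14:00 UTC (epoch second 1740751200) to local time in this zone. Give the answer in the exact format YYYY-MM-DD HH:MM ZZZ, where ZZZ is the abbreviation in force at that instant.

2025-02-28 11:15 WAP

Query: 2025-02-28 14:00 UTC
Rule 3/5 (WAP, -02:45): 2025-02-28 10:05 UTC ≤ query < 2025-09-14 11:50 UTC
14·60 + 0 - 165 = 675 min
675 = 0·1440 + 675; 675 = 11·60 + 15 → 11:15, same day
→ 2025-02-28 11:15 WAP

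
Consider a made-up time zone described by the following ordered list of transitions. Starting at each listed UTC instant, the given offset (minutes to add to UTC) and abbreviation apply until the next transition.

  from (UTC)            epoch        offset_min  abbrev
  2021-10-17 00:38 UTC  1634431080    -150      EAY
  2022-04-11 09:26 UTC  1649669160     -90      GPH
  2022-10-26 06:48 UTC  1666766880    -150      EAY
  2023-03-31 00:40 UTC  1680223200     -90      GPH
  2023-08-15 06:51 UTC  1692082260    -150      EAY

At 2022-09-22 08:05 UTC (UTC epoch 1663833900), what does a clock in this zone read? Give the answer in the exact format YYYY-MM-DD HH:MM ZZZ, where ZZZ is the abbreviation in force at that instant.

2022-09-22 06:35 GPH

Query: 2022-09-22 08:05 UTC
Rule 2/5 (GPH, -01:30): 2022-04-11 09:26 UTC ≤ query < 2022-10-26 06:48 UTC
8·60 + 5 - 90 = 395 min
395 = 0·1440 + 395; 395 = 6·60 + 35 → 06:35, same day
→ 2022-09-22 06:35 GPH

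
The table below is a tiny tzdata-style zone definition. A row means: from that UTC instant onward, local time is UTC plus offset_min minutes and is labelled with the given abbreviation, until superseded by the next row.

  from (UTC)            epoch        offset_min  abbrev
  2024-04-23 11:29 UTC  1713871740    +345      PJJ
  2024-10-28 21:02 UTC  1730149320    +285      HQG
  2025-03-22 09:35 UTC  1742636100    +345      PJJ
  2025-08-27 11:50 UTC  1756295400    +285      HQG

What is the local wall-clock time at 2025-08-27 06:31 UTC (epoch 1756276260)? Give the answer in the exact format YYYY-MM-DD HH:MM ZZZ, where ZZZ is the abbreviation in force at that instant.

2025-08-27 12:16 PJJ

Query: 2025-08-27 06:31 UTC
Rule 3/4 (PJJ, +05:45): 2025-03-22 09:35 UTC ≤ query < 2025-08-27 11:50 UTC
6·60 + 31 + 345 = 736 min
736 = 0·1440 + 736; 736 = 12·60 + 16 → 12:16, same day
→ 2025-08-27 12:16 PJJ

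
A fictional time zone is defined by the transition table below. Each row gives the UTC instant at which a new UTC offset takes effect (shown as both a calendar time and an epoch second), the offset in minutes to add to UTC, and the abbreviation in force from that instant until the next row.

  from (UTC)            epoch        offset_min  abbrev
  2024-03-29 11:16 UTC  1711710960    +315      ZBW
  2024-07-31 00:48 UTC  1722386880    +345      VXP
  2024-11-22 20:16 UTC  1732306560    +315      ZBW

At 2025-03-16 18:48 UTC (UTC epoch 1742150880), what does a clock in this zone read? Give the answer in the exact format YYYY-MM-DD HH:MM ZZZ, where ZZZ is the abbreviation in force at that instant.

2025-03-17 00:03 ZBW

Query: 2025-03-16 18:48 UTC
Rule 3/3 (ZBW, +05:15): 2024-11-22 20:16 UTC ≤ query < +∞
18·60 + 48 + 315 = 1443 min
1443 = 1·1440 + 3; 3 = 0·60 + 3 → 00:03, 2025-03-16 + 1 day = 2025-03-17
→ 2025-03-17 00:03 ZBW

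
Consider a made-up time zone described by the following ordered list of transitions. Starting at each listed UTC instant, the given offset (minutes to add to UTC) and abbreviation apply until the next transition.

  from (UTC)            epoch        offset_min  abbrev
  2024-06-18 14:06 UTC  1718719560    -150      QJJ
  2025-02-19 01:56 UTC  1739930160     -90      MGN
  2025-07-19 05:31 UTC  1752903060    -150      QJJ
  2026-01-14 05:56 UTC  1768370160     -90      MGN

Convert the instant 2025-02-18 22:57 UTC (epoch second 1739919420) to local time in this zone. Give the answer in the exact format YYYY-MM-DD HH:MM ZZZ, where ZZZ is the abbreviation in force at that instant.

Query: 2025-02-18 22:57 UTC
Rule 1/4 (QJJ, -02:30): 2024-06-18 14:06 UTC ≤ query < 2025-02-19 01:56 UTC
22·60 + 57 - 150 = 1227 min
1227 = 0·1440 + 1227; 1227 = 20·60 + 27 → 20:27, same day
→ 2025-02-18 20:27 QJJ

2025-02-18 20:27 QJJ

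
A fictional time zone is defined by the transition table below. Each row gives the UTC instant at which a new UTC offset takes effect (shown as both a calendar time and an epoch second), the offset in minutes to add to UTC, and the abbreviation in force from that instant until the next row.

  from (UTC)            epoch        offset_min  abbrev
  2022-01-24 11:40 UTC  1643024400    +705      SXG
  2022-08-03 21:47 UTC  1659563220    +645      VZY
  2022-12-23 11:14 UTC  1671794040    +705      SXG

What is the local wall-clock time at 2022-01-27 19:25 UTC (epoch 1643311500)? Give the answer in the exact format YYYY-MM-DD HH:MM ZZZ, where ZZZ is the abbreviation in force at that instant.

2022-01-28 07:10 SXG

Query: 2022-01-27 19:25 UTC
Rule 1/3 (SXG, +11:45): 2022-01-24 11:40 UTC ≤ query < 2022-08-03 21:47 UTC
19·60 + 25 + 705 = 1870 min
1870 = 1·1440 + 430; 430 = 7·60 + 10 → 07:10, 2022-01-27 + 1 day = 2022-01-28
→ 2022-01-28 07:10 SXG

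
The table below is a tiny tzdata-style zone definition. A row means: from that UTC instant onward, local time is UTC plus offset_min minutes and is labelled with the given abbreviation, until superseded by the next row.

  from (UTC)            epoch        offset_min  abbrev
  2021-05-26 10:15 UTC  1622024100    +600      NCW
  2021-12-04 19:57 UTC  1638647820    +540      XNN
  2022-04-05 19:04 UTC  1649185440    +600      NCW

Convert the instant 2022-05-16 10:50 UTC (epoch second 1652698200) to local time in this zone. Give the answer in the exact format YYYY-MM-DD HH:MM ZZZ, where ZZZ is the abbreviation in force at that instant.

2022-05-16 20:50 NCW

Query: 2022-05-16 10:50 UTC
Rule 3/3 (NCW, +10:00): 2022-04-05 19:04 UTC ≤ query < +∞
10·60 + 50 + 600 = 1250 min
1250 = 0·1440 + 1250; 1250 = 20·60 + 50 → 20:50, same day
→ 2022-05-16 20:50 NCW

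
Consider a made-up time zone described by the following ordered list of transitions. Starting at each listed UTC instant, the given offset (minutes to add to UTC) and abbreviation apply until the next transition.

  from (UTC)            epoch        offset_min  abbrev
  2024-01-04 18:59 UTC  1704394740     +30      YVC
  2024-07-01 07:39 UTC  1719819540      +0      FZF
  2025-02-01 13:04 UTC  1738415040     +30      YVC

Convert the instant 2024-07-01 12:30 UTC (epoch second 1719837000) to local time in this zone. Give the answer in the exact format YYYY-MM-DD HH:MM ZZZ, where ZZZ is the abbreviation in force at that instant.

2024-07-01 12:30 FZF

Query: 2024-07-01 12:30 UTC
Rule 2/3 (FZF, +00:00): 2024-07-01 07:39 UTC ≤ query < 2025-02-01 13:04 UTC
12·60 + 30 + 0 = 750 min
750 = 0·1440 + 750; 750 = 12·60 + 30 → 12:30, same day
→ 2024-07-01 12:30 FZF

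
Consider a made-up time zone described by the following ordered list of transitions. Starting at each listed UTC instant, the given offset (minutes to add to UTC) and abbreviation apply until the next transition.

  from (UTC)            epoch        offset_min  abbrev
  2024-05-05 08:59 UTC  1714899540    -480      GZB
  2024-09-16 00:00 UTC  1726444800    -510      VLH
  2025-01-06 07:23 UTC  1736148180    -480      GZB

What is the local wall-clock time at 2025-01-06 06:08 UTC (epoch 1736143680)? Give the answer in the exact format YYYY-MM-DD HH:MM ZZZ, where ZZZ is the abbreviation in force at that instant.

Query: 2025-01-06 06:08 UTC
Rule 2/3 (VLH, -08:30): 2024-09-16 00:00 UTC ≤ query < 2025-01-06 07:23 UTC
6·60 + 8 - 510 = -142 min
-142 = -1·1440 + 1298; 1298 = 21·60 + 38 → 21:38, 2025-01-06 - 1 day = 2025-01-05
→ 2025-01-05 21:38 VLH

2025-01-05 21:38 VLH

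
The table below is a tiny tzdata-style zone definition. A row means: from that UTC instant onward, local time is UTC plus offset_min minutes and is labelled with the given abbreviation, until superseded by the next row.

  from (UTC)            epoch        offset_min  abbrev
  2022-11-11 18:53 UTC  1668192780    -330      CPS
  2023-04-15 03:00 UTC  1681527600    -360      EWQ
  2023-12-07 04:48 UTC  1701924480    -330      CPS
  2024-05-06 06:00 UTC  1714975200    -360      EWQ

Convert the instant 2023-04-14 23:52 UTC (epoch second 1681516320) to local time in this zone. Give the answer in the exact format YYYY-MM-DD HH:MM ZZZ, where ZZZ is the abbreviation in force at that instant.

2023-04-14 18:22 CPS

Query: 2023-04-14 23:52 UTC
Rule 1/4 (CPS, -05:30): 2022-11-11 18:53 UTC ≤ query < 2023-04-15 03:00 UTC
23·60 + 52 - 330 = 1102 min
1102 = 0·1440 + 1102; 1102 = 18·60 + 22 → 18:22, same day
→ 2023-04-14 18:22 CPS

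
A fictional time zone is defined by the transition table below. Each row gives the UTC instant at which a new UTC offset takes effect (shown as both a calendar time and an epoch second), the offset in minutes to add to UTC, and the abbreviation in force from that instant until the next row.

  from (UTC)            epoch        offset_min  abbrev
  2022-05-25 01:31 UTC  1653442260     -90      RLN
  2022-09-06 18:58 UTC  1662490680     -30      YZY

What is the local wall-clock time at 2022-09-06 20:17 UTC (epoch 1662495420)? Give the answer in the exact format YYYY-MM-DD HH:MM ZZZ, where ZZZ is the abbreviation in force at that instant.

Query: 2022-09-06 20:17 UTC
Rule 2/2 (YZY, -00:30): 2022-09-06 18:58 UTC ≤ query < +∞
20·60 + 17 - 30 = 1187 min
1187 = 0·1440 + 1187; 1187 = 19·60 + 47 → 19:47, same day
→ 2022-09-06 19:47 YZY

2022-09-06 19:47 YZY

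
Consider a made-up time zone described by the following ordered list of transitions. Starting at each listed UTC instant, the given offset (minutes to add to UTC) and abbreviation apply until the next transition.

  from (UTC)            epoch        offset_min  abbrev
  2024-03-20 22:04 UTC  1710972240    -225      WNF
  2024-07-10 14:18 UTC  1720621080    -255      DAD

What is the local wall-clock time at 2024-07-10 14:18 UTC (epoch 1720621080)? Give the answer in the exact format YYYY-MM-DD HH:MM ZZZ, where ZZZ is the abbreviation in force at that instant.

Query: 2024-07-10 14:18 UTC
Rule 2/2 (DAD, -04:15): 2024-07-10 14:18 UTC ≤ query < +∞
14·60 + 18 - 255 = 603 min
603 = 0·1440 + 603; 603 = 10·60 + 3 → 10:03, same day
→ 2024-07-10 10:03 DAD

2024-07-10 10:03 DAD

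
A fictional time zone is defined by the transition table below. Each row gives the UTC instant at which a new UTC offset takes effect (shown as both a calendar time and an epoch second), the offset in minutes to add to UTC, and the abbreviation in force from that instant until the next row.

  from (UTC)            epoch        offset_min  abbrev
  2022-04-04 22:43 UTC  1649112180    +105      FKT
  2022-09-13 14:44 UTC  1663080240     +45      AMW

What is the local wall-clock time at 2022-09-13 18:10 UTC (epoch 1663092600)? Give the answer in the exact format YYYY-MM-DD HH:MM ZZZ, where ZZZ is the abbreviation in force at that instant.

2022-09-13 18:55 AMW

Query: 2022-09-13 18:10 UTC
Rule 2/2 (AMW, +00:45): 2022-09-13 14:44 UTC ≤ query < +∞
18·60 + 10 + 45 = 1135 min
1135 = 0·1440 + 1135; 1135 = 18·60 + 55 → 18:55, same day
→ 2022-09-13 18:55 AMW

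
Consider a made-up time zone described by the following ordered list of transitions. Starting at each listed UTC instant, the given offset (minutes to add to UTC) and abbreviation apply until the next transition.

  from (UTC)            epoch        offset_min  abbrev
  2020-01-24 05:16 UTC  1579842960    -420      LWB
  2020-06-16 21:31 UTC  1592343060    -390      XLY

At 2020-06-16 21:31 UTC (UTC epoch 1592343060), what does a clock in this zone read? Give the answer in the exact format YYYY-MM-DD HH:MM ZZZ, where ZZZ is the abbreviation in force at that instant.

Query: 2020-06-16 21:31 UTC
Rule 2/2 (XLY, -06:30): 2020-06-16 21:31 UTC ≤ query < +∞
21·60 + 31 - 390 = 901 min
901 = 0·1440 + 901; 901 = 15·60 + 1 → 15:01, same day
→ 2020-06-16 15:01 XLY

2020-06-16 15:01 XLY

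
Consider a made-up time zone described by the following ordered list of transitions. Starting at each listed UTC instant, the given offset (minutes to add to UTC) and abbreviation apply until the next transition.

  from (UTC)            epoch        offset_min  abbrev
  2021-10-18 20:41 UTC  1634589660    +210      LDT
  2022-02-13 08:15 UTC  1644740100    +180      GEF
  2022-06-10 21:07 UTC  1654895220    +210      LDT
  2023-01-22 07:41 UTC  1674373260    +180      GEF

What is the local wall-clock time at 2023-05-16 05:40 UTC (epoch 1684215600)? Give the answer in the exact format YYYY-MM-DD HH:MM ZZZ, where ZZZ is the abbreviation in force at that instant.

Query: 2023-05-16 05:40 UTC
Rule 4/4 (GEF, +03:00): 2023-01-22 07:41 UTC ≤ query < +∞
5·60 + 40 + 180 = 520 min
520 = 0·1440 + 520; 520 = 8·60 + 40 → 08:40, same day
→ 2023-05-16 08:40 GEF

2023-05-16 08:40 GEF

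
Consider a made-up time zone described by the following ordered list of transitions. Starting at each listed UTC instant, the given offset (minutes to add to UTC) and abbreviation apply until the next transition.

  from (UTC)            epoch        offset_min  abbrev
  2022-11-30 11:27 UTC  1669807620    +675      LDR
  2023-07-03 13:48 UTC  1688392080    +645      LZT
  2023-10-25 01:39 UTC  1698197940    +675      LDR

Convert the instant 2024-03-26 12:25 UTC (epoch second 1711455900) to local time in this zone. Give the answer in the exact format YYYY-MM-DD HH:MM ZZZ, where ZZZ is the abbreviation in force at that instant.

2024-03-26 23:40 LDR

Query: 2024-03-26 12:25 UTC
Rule 3/3 (LDR, +11:15): 2023-10-25 01:39 UTC ≤ query < +∞
12·60 + 25 + 675 = 1420 min
1420 = 0·1440 + 1420; 1420 = 23·60 + 40 → 23:40, same day
→ 2024-03-26 23:40 LDR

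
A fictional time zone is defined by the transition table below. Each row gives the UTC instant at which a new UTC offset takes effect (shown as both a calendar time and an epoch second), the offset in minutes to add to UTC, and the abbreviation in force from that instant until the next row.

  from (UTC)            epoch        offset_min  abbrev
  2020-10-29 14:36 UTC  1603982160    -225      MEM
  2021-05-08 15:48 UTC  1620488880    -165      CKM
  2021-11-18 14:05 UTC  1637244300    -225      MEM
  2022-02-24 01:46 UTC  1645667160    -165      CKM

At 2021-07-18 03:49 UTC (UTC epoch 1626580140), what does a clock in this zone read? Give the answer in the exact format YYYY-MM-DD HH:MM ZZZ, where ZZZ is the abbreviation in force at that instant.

Query: 2021-07-18 03:49 UTC
Rule 2/4 (CKM, -02:45): 2021-05-08 15:48 UTC ≤ query < 2021-11-18 14:05 UTC
3·60 + 49 - 165 = 64 min
64 = 0·1440 + 64; 64 = 1·60 + 4 → 01:04, same day
→ 2021-07-18 01:04 CKM

2021-07-18 01:04 CKM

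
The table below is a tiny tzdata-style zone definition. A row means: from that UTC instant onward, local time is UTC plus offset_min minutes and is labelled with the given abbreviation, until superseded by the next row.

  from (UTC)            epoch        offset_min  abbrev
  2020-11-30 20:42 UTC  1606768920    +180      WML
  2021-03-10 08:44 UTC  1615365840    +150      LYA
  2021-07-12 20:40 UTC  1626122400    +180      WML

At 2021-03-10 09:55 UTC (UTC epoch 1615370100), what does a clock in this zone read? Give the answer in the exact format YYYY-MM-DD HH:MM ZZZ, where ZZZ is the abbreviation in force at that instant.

2021-03-10 12:25 LYA

Query: 2021-03-10 09:55 UTC
Rule 2/3 (LYA, +02:30): 2021-03-10 08:44 UTC ≤ query < 2021-07-12 20:40 UTC
9·60 + 55 + 150 = 745 min
745 = 0·1440 + 745; 745 = 12·60 + 25 → 12:25, same day
→ 2021-03-10 12:25 LYA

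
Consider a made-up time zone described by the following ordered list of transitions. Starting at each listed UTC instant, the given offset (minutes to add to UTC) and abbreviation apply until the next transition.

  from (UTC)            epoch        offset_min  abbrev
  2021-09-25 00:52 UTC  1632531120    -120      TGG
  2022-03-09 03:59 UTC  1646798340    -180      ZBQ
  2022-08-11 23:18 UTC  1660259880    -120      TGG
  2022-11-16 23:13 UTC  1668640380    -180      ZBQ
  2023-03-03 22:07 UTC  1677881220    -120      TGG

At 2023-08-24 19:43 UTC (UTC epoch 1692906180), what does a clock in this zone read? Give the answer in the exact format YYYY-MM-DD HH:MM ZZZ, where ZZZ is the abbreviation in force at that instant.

2023-08-24 17:43 TGG

Query: 2023-08-24 19:43 UTC
Rule 5/5 (TGG, -02:00): 2023-03-03 22:07 UTC ≤ query < +∞
19·60 + 43 - 120 = 1063 min
1063 = 0·1440 + 1063; 1063 = 17·60 + 43 → 17:43, same day
→ 2023-08-24 17:43 TGG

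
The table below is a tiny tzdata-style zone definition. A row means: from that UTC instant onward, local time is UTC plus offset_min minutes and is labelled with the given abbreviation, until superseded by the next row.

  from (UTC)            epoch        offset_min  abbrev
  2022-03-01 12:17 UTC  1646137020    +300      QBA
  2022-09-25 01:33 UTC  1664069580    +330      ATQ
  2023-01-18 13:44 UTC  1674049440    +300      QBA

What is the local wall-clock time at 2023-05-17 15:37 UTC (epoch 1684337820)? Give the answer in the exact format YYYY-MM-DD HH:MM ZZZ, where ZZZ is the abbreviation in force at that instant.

Query: 2023-05-17 15:37 UTC
Rule 3/3 (QBA, +05:00): 2023-01-18 13:44 UTC ≤ query < +∞
15·60 + 37 + 300 = 1237 min
1237 = 0·1440 + 1237; 1237 = 20·60 + 37 → 20:37, same day
→ 2023-05-17 20:37 QBA

2023-05-17 20:37 QBA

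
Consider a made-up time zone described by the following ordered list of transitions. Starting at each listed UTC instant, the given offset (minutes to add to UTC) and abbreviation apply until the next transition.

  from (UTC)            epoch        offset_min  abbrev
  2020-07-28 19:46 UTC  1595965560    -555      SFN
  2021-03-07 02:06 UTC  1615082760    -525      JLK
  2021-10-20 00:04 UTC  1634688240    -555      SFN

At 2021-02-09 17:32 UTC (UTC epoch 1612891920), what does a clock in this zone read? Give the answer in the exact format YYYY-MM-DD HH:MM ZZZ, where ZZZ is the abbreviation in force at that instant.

Query: 2021-02-09 17:32 UTC
Rule 1/3 (SFN, -09:15): 2020-07-28 19:46 UTC ≤ query < 2021-03-07 02:06 UTC
17·60 + 32 - 555 = 497 min
497 = 0·1440 + 497; 497 = 8·60 + 17 → 08:17, same day
→ 2021-02-09 08:17 SFN

2021-02-09 08:17 SFN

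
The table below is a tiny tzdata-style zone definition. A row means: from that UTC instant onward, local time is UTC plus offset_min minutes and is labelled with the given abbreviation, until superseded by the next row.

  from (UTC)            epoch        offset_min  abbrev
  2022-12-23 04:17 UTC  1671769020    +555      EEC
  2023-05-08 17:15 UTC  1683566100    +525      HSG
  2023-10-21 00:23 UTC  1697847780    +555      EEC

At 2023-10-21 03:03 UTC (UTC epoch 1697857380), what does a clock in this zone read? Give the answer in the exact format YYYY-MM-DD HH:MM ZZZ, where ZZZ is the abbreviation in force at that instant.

Query: 2023-10-21 03:03 UTC
Rule 3/3 (EEC, +09:15): 2023-10-21 00:23 UTC ≤ query < +∞
3·60 + 3 + 555 = 738 min
738 = 0·1440 + 738; 738 = 12·60 + 18 → 12:18, same day
→ 2023-10-21 12:18 EEC

2023-10-21 12:18 EEC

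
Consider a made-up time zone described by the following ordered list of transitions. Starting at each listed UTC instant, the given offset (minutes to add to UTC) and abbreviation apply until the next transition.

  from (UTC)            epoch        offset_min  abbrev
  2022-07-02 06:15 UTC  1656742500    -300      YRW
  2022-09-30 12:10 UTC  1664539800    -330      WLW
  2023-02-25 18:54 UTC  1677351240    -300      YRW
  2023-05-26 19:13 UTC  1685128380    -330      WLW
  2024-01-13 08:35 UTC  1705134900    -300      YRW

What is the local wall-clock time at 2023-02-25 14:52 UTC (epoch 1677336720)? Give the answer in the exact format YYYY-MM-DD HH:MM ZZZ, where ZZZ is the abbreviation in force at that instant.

Query: 2023-02-25 14:52 UTC
Rule 2/5 (WLW, -05:30): 2022-09-30 12:10 UTC ≤ query < 2023-02-25 18:54 UTC
14·60 + 52 - 330 = 562 min
562 = 0·1440 + 562; 562 = 9·60 + 22 → 09:22, same day
→ 2023-02-25 09:22 WLW

2023-02-25 09:22 WLW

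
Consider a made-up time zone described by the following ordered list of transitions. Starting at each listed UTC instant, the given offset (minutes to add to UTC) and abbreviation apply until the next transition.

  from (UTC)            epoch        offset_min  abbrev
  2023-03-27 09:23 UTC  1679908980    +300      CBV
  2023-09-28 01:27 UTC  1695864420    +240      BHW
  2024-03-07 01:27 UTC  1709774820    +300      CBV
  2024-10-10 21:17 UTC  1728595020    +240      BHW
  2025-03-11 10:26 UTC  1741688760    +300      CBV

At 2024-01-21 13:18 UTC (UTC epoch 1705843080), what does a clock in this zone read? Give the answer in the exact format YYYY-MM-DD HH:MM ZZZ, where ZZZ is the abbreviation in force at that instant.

2024-01-21 17:18 BHW

Query: 2024-01-21 13:18 UTC
Rule 2/5 (BHW, +04:00): 2023-09-28 01:27 UTC ≤ query < 2024-03-07 01:27 UTC
13·60 + 18 + 240 = 1038 min
1038 = 0·1440 + 1038; 1038 = 17·60 + 18 → 17:18, same day
→ 2024-01-21 17:18 BHW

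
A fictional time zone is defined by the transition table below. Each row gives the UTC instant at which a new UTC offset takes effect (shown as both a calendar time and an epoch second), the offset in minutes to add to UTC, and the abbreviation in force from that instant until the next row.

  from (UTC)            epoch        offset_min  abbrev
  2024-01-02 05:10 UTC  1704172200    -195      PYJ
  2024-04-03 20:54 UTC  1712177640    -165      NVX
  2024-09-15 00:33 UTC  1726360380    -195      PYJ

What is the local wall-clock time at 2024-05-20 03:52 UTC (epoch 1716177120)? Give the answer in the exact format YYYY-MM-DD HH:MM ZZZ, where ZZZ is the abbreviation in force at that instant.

Query: 2024-05-20 03:52 UTC
Rule 2/3 (NVX, -02:45): 2024-04-03 20:54 UTC ≤ query < 2024-09-15 00:33 UTC
3·60 + 52 - 165 = 67 min
67 = 0·1440 + 67; 67 = 1·60 + 7 → 01:07, same day
→ 2024-05-20 01:07 NVX

2024-05-20 01:07 NVX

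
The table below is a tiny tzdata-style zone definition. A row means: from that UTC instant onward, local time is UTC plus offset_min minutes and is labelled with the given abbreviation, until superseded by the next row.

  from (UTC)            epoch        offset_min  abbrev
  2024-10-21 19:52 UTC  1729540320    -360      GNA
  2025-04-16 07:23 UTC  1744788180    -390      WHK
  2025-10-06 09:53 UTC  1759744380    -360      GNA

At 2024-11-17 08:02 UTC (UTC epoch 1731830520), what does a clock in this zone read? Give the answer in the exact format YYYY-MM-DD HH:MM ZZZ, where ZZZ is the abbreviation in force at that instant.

2024-11-17 02:02 GNA

Query: 2024-11-17 08:02 UTC
Rule 1/3 (GNA, -06:00): 2024-10-21 19:52 UTC ≤ query < 2025-04-16 07:23 UTC
8·60 + 2 - 360 = 122 min
122 = 0·1440 + 122; 122 = 2·60 + 2 → 02:02, same day
→ 2024-11-17 02:02 GNA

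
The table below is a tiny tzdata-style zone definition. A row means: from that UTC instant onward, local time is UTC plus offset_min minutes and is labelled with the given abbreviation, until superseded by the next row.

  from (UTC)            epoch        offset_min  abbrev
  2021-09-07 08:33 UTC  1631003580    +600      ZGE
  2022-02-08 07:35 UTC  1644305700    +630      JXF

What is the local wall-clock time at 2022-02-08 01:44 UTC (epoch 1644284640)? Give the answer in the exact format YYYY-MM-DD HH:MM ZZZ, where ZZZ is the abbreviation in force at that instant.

Query: 2022-02-08 01:44 UTC
Rule 1/2 (ZGE, +10:00): 2021-09-07 08:33 UTC ≤ query < 2022-02-08 07:35 UTC
1·60 + 44 + 600 = 704 min
704 = 0·1440 + 704; 704 = 11·60 + 44 → 11:44, same day
→ 2022-02-08 11:44 ZGE

2022-02-08 11:44 ZGE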